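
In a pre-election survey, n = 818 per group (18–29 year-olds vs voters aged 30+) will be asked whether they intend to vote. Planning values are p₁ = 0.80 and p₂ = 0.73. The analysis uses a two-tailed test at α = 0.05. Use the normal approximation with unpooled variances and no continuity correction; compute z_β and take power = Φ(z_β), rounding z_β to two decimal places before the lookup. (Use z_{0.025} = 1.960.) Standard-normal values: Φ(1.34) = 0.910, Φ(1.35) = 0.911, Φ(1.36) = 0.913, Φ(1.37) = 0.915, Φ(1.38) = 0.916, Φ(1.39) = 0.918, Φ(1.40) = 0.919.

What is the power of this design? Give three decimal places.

z_β = |p₁−p₂|·√(n/[p₁q₁+p₂q₂]) − z_{α/2}
    = 0.07 · √(818/0.3571) − 1.960
    = 0.07 · 47.8610 − 1.960
    = 3.3503 − 1.960 = 1.3903 → 1.39
Power = Φ(1.39) = 0.918.

Power ≈ 0.918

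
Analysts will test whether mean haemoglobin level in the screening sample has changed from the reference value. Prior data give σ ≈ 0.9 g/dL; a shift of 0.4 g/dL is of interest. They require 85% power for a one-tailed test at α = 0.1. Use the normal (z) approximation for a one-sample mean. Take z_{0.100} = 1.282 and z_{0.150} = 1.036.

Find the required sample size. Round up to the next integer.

n = 28

n = (z_α + z_β)² · σ² / δ²
  = (1.282 + 1.036)² · 0.9² / 0.4²
  = 5.3731 · 0.81 / 0.16
  = 27.20
Round up → n = 28.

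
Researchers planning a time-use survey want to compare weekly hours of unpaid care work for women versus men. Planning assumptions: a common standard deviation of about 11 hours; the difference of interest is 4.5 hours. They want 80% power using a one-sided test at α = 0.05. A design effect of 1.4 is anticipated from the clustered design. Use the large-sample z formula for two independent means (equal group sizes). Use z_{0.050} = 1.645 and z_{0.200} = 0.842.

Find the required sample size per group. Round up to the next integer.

n = (z_α + z_β)² · (σ₁² + σ₂²) / δ²
  = (1.645 + 0.842)² · (2·11² = 242) / 4.5²
  = 6.1852 · 242 / 20.25
  = 73.92
Design effect: 1.4 × 73.92 = 103.48.
Round up → n = 104 per group.

n = 104 per group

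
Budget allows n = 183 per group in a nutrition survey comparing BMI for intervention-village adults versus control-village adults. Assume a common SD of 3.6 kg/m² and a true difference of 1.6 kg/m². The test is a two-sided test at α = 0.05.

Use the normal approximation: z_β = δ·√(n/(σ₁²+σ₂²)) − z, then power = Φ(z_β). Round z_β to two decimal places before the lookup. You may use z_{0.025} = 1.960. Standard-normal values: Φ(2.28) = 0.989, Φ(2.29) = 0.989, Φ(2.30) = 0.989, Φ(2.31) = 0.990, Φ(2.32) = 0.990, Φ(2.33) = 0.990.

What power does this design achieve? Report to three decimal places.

z_β = δ·√(n/(σ₁²+σ₂²)) − z_{α/2}
    = 1.6 · √(183/25.92) − 1.960
    = 1.6 · 2.65710 − 1.960
    = 4.2514 − 1.960 = 2.2914 → 2.29
Power = Φ(2.29) = 0.989.

Power ≈ 0.989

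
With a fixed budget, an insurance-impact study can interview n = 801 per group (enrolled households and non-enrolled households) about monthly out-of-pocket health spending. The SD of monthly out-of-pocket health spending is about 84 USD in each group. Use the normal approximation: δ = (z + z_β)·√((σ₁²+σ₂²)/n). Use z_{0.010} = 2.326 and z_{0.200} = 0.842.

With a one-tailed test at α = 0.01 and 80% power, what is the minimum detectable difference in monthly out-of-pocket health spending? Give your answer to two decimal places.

Minimum detectable difference ≈ 13.30 USD

δ = (z_α + z_β) · √((σ₁²+σ₂²)/n)
  = (2.326 + 0.842) · √(14112/801)
  = 3.168 · √17.618
  = 3.168 · 4.1974
  = 13.2973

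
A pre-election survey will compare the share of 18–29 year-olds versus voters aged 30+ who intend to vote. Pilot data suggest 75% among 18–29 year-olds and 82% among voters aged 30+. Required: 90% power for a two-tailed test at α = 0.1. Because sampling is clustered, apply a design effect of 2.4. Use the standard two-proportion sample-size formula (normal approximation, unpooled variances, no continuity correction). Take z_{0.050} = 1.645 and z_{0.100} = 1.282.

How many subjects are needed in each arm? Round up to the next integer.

n = (z_{α/2} + z_β)² · [p₁(1−p₁) + p₂(1−p₂)] / (p₁ − p₂)²
  = (1.645 + 1.282)² · (0.75·0.25 + 0.82·0.18) / (-0.07)²
  = (2.927)² · (0.1875 + 0.1476) / 0.0049
  = 8.5673 · 0.3351 / 0.0049
  = 585.90
Design effect: 2.4 × 585.90 = 1406.16.
Round up → n = 1407 per group.

n = 1407 per group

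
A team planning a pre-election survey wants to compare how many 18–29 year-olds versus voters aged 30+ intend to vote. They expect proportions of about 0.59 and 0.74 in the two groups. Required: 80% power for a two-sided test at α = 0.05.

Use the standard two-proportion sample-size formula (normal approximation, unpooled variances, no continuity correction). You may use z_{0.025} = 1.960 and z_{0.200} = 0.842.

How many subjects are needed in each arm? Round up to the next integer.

n = 152 per group

n = (z_{α/2} + z_β)² · [p₁(1−p₁) + p₂(1−p₂)] / (p₁ − p₂)²
  = (1.960 + 0.842)² · (0.59·0.41 + 0.74·0.26) / (-0.15)²
  = (2.802)² · (0.2419 + 0.1924) / 0.0225
  = 7.8512 · 0.4343 / 0.0225
  = 151.55
Round up → n = 152 per group.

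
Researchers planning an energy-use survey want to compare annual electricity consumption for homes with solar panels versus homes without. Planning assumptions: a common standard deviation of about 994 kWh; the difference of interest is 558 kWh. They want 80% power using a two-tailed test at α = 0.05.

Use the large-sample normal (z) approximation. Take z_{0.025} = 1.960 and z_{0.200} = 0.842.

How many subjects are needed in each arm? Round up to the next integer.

n = (z_{α/2} + z_β)² · (σ₁² + σ₂²) / δ²
  = (1.960 + 0.842)² · (2·994² = 1976072) / 558²
  = 7.8512 · 1976072 / 311364
  = 49.83
Round up → n = 50 per group.

n = 50 per group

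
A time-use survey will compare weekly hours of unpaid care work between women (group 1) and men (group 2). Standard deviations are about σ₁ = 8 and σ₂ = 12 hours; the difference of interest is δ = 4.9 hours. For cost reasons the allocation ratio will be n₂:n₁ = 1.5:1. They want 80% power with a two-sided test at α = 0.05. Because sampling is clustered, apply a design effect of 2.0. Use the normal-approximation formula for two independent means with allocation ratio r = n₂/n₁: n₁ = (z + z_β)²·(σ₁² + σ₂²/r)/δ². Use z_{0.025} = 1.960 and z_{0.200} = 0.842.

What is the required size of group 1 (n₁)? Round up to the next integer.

n₁ = (z_{α/2} + z_β)² · (σ₁² + σ₂²/r) / δ²
   = (1.960 + 0.842)² · (8² + 12²/1.5) / 4.9²
   = 7.8512 · (64 + 96) / 24.01
   = 7.8512 · 160 / 24.01
   = 52.32
Design effect: 2.0 × 52.32 = 104.64.
Round up → n₁ = 105; n₂ = r·n₁ = 1.5 × 105 = 158.

n₁ = 105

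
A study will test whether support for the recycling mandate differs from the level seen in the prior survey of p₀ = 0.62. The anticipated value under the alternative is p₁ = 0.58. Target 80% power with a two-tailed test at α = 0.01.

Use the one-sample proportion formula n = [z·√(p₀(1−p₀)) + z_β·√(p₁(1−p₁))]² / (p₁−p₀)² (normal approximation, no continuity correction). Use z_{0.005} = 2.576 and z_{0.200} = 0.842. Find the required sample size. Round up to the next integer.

n = 1735

n = [z_{α/2}·√(p₀q₀) + z_β·√(p₁q₁)]² / (p₁ − p₀)²
  = [2.576·√(0.62·0.38) + 0.842·√(0.58·0.42)]² / (-0.04)²
  = [2.576·0.4854 + 0.842·0.4936]² / 0.0016
  = [1.6659]² / 0.0016
  = 1734.58
Round up → n = 1735.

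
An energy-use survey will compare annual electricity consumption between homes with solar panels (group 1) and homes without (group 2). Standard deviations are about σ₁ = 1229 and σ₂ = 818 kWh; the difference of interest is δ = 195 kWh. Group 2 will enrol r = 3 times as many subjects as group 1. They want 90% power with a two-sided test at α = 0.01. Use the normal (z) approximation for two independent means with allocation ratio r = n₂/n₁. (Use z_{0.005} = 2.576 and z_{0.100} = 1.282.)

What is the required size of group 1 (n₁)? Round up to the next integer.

n₁ = (z_{α/2} + z_β)² · (σ₁² + σ₂²/r) / δ²
   = (2.576 + 1.282)² · (1229² + 818²/3) / 195²
   = 14.8842 · (1510441 + 223041.3) / 38025
   = 14.8842 · 1733482.3 / 38025
   = 678.54
Round up → n₁ = 679; n₂ = r·n₁ = 3 × 679 = 2037.

n₁ = 679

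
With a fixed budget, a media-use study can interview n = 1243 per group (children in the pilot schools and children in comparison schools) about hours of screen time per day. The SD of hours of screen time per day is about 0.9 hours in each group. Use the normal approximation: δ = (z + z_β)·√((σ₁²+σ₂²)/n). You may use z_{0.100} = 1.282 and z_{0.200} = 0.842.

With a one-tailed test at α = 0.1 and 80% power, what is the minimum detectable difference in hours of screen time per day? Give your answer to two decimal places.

Minimum detectable difference ≈ 0.08 hours

δ = (z_α + z_β) · √((σ₁²+σ₂²)/n)
  = (1.282 + 0.842) · √(1.62/1243)
  = 2.124 · √0.0013
  = 2.124 · 0.0361
  = 0.0767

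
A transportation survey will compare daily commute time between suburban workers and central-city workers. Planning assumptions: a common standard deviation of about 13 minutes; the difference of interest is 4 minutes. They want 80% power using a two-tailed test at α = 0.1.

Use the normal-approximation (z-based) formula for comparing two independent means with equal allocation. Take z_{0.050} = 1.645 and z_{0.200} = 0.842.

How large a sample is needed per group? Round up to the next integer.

n = (z_{α/2} + z_β)² · (σ₁² + σ₂²) / δ²
  = (1.645 + 0.842)² · (2·13² = 338) / 4²
  = 6.1852 · 338 / 16
  = 130.66
Round up → n = 131 per group.

n = 131 per group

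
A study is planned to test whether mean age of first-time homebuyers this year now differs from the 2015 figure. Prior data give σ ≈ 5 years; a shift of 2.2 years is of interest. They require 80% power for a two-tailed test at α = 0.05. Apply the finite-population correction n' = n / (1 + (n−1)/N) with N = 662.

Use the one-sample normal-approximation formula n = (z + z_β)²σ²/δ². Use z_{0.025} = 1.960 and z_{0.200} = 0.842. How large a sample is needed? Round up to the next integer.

n = (z_{α/2} + z_β)² · σ² / δ²
  = (1.960 + 0.842)² · 5² / 2.2²
  = 7.8512 · 25 / 4.84
  = 40.55
Finite-population correction (N = 662): 40.55 / (1 + (40.55 − 1)/662) = 38.27.
Round up → n = 39.

n = 39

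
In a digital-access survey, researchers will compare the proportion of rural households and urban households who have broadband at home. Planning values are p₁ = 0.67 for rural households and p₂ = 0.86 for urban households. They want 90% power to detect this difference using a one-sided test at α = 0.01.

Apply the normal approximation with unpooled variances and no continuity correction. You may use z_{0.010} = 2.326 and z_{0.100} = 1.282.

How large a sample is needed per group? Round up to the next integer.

n = (z_α + z_β)² · [p₁(1−p₁) + p₂(1−p₂)] / (p₁ − p₂)²
  = (2.326 + 1.282)² · (0.67·0.33 + 0.86·0.14) / (-0.19)²
  = (3.608)² · (0.2211 + 0.1204) / 0.0361
  = 13.0177 · 0.3415 / 0.0361
  = 123.14
Round up → n = 124 per group.

n = 124 per group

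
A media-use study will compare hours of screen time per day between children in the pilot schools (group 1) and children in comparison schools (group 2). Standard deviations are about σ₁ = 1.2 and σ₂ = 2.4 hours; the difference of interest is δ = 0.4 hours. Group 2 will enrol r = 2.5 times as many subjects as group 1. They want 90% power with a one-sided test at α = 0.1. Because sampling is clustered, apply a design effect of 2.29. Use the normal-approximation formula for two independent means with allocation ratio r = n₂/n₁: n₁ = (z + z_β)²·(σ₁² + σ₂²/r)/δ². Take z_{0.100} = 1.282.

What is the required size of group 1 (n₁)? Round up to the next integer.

n₁ = (z_α + z_β)² · (σ₁² + σ₂²/r) / δ²
   = (1.282 + 1.282)² · (1.2² + 2.4²/2.5) / 0.4²
   = 6.5741 · (1.44 + 2.304) / 0.16
   = 6.5741 · 3.744 / 0.16
   = 153.83
Design effect: 2.29 × 153.83 = 352.28.
Round up → n₁ = 353; n₂ = r·n₁ = 2.5 × 353 = 883.

n₁ = 353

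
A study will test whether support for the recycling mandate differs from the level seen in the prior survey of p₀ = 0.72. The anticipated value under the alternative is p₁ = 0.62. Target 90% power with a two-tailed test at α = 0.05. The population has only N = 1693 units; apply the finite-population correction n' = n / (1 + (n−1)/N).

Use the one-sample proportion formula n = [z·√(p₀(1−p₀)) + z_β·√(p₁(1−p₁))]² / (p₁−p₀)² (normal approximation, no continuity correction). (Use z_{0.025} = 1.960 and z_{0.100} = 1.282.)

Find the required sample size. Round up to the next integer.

n = [z_{α/2}·√(p₀q₀) + z_β·√(p₁q₁)]² / (p₁ − p₀)²
  = [1.960·√(0.72·0.28) + 1.282·√(0.62·0.38)]² / (-0.10)²
  = [1.960·0.4490 + 1.282·0.4854]² / 0.0100
  = [1.5023]² / 0.0100
  = 225.69
Finite-population correction (N = 1693): 225.69 / (1 + (225.69 − 1)/1693) = 199.25.
Round up → n = 200.

n = 200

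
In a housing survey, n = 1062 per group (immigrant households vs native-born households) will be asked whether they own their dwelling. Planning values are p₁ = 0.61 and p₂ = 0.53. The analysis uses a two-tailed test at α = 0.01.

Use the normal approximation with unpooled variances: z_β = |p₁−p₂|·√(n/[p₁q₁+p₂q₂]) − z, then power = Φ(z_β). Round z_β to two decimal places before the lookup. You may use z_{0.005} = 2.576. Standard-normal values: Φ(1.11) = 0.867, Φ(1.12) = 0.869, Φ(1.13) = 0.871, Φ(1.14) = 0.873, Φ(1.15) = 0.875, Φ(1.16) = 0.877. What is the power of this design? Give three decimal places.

Power ≈ 0.877

z_β = |p₁−p₂|·√(n/[p₁q₁+p₂q₂]) − z_{α/2}
    = 0.08 · √(1062/0.4870) − 2.576
    = 0.08 · 46.6979 − 2.576
    = 3.7358 − 2.576 = 1.1598 → 1.16
Power = Φ(1.16) = 0.877.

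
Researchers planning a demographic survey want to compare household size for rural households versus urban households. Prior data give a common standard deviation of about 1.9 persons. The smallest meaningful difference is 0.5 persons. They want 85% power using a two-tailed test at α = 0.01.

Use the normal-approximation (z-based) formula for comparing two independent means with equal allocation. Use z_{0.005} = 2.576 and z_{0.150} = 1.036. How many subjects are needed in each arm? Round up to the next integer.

n = 377 per group

n = (z_{α/2} + z_β)² · (σ₁² + σ₂²) / δ²
  = (2.576 + 1.036)² · (2·1.9² = 7.22) / 0.5²
  = 13.0465 · 7.22 / 0.25
  = 376.78
Round up → n = 377 per group.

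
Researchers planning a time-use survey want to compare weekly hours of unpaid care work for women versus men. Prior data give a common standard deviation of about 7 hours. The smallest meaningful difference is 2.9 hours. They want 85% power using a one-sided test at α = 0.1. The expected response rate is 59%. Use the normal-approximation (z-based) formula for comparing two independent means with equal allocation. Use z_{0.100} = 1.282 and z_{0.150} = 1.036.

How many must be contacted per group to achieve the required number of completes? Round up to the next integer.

n = (z_α + z_β)² · (σ₁² + σ₂²) / δ²
  = (1.282 + 1.036)² · (2·7² = 98) / 2.9²
  = 5.3731 · 98 / 8.41
  = 62.61
Adjust for 59% response: 62.61 / 0.59 = 106.12.
Round up → n = 107 per group.

n = 107 per group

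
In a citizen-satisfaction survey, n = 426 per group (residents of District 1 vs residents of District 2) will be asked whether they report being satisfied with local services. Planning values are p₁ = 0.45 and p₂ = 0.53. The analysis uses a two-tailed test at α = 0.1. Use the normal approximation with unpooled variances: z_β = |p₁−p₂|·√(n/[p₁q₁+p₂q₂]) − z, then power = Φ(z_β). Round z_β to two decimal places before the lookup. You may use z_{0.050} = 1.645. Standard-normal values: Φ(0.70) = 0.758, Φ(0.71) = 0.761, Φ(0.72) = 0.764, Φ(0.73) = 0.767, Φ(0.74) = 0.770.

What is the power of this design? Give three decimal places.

z_β = |p₁−p₂|·√(n/[p₁q₁+p₂q₂]) − z_{α/2}
    = 0.08 · √(426/0.4966) − 1.645
    = 0.08 · 29.2888 − 1.645
    = 2.3431 − 1.645 = 0.6981 → 0.70
Power = Φ(0.70) = 0.758.

Power ≈ 0.758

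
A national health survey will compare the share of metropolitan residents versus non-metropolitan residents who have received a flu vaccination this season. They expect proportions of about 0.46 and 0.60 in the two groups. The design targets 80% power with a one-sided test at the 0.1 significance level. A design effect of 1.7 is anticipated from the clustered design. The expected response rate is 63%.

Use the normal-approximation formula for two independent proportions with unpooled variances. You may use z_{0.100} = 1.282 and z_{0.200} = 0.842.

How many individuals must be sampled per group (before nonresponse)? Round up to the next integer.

n = 304 per group

n = (z_α + z_β)² · [p₁(1−p₁) + p₂(1−p₂)] / (p₁ − p₂)²
  = (1.282 + 0.842)² · (0.46·0.54 + 0.60·0.40) / (-0.14)²
  = (2.124)² · (0.2484 + 0.2400) / 0.0196
  = 4.5114 · 0.4884 / 0.0196
  = 112.42
Design effect: 1.7 × 112.42 = 191.11.
Adjust for 63% response: 191.11 / 0.63 = 303.35.
Round up → n = 304 per group.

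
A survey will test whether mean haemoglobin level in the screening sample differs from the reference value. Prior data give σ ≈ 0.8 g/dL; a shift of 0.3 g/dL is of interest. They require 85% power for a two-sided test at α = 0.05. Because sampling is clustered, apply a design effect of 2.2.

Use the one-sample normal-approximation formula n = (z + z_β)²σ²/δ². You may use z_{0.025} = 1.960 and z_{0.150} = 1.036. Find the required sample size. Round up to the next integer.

n = 141

n = (z_{α/2} + z_β)² · σ² / δ²
  = (1.960 + 1.036)² · 0.8² / 0.3²
  = 8.9760 · 0.64 / 0.09
  = 63.83
Design effect: 2.2 × 63.83 = 140.42.
Round up → n = 141.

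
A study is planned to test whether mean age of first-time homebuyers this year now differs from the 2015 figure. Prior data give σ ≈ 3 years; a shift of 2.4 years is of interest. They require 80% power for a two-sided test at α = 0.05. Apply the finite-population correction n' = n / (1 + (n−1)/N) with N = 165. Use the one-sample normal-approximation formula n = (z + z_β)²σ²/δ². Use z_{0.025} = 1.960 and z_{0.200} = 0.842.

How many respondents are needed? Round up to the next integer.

n = 12

n = (z_{α/2} + z_β)² · σ² / δ²
  = (1.960 + 0.842)² · 3² / 2.4²
  = 7.8512 · 9 / 5.76
  = 12.27
Finite-population correction (N = 165): 12.27 / (1 + (12.27 − 1)/165) = 11.48.
Round up → n = 12.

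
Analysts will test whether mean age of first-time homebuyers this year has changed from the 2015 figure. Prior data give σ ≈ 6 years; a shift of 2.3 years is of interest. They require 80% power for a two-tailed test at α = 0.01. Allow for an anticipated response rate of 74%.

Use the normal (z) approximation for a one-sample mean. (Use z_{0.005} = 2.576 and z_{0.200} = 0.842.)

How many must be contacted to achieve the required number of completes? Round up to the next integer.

n = 108

n = (z_{α/2} + z_β)² · σ² / δ²
  = (2.576 + 0.842)² · 6² / 2.3²
  = 11.6827 · 36 / 5.29
  = 79.50
Adjust for 74% response: 79.50 / 0.74 = 107.44.
Round up → n = 108.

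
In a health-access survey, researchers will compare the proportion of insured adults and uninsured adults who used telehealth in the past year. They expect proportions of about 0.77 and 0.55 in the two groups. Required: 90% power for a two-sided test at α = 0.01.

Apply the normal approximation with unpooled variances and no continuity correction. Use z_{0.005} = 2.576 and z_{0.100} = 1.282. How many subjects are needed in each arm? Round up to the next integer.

n = 131 per group

n = (z_{α/2} + z_β)² · [p₁(1−p₁) + p₂(1−p₂)] / (p₁ − p₂)²
  = (2.576 + 1.282)² · (0.77·0.23 + 0.55·0.45) / (0.22)²
  = (3.858)² · (0.1771 + 0.2475) / 0.0484
  = 14.8842 · 0.4246 / 0.0484
  = 130.57
Round up → n = 131 per group.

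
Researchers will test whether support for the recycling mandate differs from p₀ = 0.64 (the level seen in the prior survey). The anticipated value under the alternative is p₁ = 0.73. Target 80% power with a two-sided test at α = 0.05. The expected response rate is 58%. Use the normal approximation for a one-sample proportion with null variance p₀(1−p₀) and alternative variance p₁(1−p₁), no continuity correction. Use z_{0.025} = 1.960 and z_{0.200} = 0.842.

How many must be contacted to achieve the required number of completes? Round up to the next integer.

n = [z_{α/2}·√(p₀q₀) + z_β·√(p₁q₁)]² / (p₁ − p₀)²
  = [1.960·√(0.64·0.36) + 0.842·√(0.73·0.27)]² / (0.09)²
  = [1.960·0.4800 + 0.842·0.4440]² / 0.0081
  = [1.3146]² / 0.0081
  = 213.36
Adjust for 58% response: 213.36 / 0.58 = 367.86.
Round up → n = 368.

n = 368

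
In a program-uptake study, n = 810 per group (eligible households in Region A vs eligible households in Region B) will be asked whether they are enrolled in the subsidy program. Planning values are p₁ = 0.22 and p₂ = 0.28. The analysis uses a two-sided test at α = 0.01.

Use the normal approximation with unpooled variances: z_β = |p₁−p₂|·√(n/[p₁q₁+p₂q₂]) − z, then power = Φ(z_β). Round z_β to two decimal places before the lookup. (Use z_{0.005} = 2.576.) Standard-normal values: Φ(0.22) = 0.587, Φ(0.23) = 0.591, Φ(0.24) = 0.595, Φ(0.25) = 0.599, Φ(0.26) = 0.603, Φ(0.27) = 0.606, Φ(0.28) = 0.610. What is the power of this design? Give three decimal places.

Power ≈ 0.587

z_β = |p₁−p₂|·√(n/[p₁q₁+p₂q₂]) − z_{α/2}
    = 0.06 · √(810/0.3732) − 2.576
    = 0.06 · 46.5877 − 2.576
    = 2.7953 − 2.576 = 0.2193 → 0.22
Power = Φ(0.22) = 0.587.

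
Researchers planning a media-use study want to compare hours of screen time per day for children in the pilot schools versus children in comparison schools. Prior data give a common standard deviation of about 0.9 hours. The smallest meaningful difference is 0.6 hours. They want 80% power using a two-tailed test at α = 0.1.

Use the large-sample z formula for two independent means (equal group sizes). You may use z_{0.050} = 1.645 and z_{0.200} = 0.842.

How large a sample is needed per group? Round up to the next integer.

n = 28 per group

n = (z_{α/2} + z_β)² · (σ₁² + σ₂²) / δ²
  = (1.645 + 0.842)² · (2·0.9² = 1.62) / 0.6²
  = 6.1852 · 1.62 / 0.36
  = 27.83
Round up → n = 28 per group.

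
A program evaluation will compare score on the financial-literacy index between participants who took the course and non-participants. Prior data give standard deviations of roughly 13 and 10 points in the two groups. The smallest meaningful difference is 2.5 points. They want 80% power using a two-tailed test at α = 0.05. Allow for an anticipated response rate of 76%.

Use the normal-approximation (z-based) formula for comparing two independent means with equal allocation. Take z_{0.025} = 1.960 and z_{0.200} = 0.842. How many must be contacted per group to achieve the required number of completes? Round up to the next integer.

n = 445 per group

n = (z_{α/2} + z_β)² · (σ₁² + σ₂²) / δ²
  = (1.960 + 0.842)² · (13² + 10² = 269) / 2.5²
  = 7.8512 · 269 / 6.25
  = 337.92
Adjust for 76% response: 337.92 / 0.76 = 444.63.
Round up → n = 445 per group.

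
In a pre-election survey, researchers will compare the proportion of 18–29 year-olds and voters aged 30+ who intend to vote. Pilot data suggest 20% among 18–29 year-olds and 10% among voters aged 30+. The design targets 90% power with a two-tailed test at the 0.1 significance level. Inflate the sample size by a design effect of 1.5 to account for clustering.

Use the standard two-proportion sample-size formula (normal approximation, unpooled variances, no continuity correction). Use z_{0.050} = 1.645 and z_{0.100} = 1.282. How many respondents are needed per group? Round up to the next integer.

n = 322 per group

n = (z_{α/2} + z_β)² · [p₁(1−p₁) + p₂(1−p₂)] / (p₁ − p₂)²
  = (1.645 + 1.282)² · (0.20·0.80 + 0.10·0.90) / (0.10)²
  = (2.927)² · (0.1600 + 0.0900) / 0.0100
  = 8.5673 · 0.2500 / 0.0100
  = 214.18
Design effect: 1.5 × 214.18 = 321.27.
Round up → n = 322 per group.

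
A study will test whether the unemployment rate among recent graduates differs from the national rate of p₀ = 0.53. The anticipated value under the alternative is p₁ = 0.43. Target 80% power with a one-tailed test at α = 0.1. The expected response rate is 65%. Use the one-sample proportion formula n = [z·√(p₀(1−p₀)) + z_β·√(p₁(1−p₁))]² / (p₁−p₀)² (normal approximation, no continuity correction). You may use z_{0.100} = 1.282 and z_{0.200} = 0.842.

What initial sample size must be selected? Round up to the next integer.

n = [z_α·√(p₀q₀) + z_β·√(p₁q₁)]² / (p₁ − p₀)²
  = [1.282·√(0.53·0.47) + 0.842·√(0.43·0.57)]² / (-0.10)²
  = [1.282·0.4991 + 0.842·0.4951]² / 0.0100
  = [1.0567]² / 0.0100
  = 111.66
Adjust for 65% response: 111.66 / 0.65 = 171.79.
Round up → n = 172.

n = 172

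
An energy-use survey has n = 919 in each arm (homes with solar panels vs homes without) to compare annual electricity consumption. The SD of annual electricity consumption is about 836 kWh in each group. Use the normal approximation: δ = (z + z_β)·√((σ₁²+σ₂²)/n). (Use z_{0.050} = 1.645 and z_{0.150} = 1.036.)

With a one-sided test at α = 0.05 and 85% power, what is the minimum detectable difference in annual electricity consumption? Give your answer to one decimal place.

δ = (z_α + z_β) · √((σ₁²+σ₂²)/n)
  = (1.645 + 1.036) · √(1397792/919)
  = 2.681 · √1521.0
  = 2.681 · 38.9999
  = 104.5587

Minimum detectable difference ≈ 104.6 kWh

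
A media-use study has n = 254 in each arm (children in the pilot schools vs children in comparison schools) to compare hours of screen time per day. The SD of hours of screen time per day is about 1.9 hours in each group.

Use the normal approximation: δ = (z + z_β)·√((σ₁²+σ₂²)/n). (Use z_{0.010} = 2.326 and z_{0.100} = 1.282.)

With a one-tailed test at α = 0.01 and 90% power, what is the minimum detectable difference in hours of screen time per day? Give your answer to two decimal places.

Minimum detectable difference ≈ 0.61 hours

δ = (z_α + z_β) · √((σ₁²+σ₂²)/n)
  = (2.326 + 1.282) · √(7.22/254)
  = 3.608 · √0.02843
  = 3.608 · 0.1686
  = 0.6083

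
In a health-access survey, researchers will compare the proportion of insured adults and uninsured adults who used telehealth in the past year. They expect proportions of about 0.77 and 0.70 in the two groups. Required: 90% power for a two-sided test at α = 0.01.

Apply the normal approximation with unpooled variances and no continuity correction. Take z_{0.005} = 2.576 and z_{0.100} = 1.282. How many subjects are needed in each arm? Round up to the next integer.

n = 1176 per group

n = (z_{α/2} + z_β)² · [p₁(1−p₁) + p₂(1−p₂)] / (p₁ − p₂)²
  = (2.576 + 1.282)² · (0.77·0.23 + 0.70·0.30) / (0.07)²
  = (3.858)² · (0.1771 + 0.2100) / 0.0049
  = 14.8842 · 0.3871 / 0.0049
  = 1175.85
Round up → n = 1176 per group.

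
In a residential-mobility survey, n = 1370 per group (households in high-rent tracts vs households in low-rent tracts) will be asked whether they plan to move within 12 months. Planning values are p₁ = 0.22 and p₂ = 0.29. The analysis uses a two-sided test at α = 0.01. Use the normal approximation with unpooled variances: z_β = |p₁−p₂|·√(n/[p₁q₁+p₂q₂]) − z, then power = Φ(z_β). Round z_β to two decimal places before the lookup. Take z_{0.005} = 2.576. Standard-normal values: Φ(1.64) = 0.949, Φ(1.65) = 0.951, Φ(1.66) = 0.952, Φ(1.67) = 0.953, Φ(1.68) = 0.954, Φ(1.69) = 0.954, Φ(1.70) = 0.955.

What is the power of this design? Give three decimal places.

Power ≈ 0.949

z_β = |p₁−p₂|·√(n/[p₁q₁+p₂q₂]) − z_{α/2}
    = 0.07 · √(1370/0.3775) − 2.576
    = 0.07 · 60.2423 − 2.576
    = 4.2170 − 2.576 = 1.6410 → 1.64
Power = Φ(1.64) = 0.949.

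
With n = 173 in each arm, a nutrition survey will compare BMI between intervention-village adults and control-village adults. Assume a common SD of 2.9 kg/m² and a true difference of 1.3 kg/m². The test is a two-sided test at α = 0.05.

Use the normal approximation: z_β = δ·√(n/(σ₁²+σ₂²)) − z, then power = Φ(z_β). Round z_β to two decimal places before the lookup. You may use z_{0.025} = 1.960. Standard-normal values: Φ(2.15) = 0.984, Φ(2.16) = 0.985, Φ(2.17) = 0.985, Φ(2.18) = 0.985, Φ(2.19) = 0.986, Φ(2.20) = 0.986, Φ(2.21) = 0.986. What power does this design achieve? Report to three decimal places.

Power ≈ 0.986

z_β = δ·√(n/(σ₁²+σ₂²)) − z_{α/2}
    = 1.3 · √(173/16.82) − 1.960
    = 1.3 · 3.20708 − 1.960
    = 4.1692 − 1.960 = 2.2092 → 2.21
Power = Φ(2.21) = 0.986.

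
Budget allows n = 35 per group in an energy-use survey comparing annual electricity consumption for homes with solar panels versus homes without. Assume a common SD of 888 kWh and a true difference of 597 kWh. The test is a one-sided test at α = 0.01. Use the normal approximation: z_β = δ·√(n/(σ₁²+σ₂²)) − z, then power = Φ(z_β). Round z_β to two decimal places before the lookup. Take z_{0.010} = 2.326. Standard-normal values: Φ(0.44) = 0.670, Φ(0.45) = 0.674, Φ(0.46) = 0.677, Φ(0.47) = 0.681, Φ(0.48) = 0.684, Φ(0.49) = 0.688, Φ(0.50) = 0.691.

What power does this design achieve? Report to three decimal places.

z_β = δ·√(n/(σ₁²+σ₂²)) − z_α
    = 597 · √(35/1577088) − 2.326
    = 597 · 0.00471 − 2.326
    = 2.8124 − 2.326 = 0.4864 → 0.49
Power = Φ(0.49) = 0.688.

Power ≈ 0.688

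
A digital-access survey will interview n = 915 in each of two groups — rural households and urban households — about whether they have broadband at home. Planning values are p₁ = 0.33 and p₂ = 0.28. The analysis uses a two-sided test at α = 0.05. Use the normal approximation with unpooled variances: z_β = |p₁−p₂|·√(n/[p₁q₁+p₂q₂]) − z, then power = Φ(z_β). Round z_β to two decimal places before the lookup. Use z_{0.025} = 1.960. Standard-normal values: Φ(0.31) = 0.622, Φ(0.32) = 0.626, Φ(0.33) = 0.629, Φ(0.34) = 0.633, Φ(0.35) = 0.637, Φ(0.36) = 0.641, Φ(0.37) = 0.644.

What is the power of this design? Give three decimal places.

Power ≈ 0.644

z_β = |p₁−p₂|·√(n/[p₁q₁+p₂q₂]) − z_{α/2}
    = 0.05 · √(915/0.4227) − 1.960
    = 0.05 · 46.5259 − 1.960
    = 2.3263 − 1.960 = 0.3663 → 0.37
Power = Φ(0.37) = 0.644.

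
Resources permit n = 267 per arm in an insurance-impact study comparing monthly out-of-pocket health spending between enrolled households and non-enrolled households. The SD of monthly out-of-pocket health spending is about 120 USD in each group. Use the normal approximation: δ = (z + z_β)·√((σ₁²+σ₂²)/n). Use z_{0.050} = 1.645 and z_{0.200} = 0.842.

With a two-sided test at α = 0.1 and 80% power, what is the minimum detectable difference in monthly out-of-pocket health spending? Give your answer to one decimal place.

Minimum detectable difference ≈ 25.8 USD

δ = (z_{α/2} + z_β) · √((σ₁²+σ₂²)/n)
  = (1.645 + 0.842) · √(28800/267)
  = 2.487 · √107.8652
  = 2.487 · 10.3858
  = 25.8295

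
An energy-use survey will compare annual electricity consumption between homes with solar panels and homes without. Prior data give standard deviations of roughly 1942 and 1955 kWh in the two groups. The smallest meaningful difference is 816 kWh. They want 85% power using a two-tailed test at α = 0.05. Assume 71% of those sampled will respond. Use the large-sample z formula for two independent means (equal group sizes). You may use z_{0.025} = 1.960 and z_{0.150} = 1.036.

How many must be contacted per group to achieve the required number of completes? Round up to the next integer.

n = 145 per group

n = (z_{α/2} + z_β)² · (σ₁² + σ₂²) / δ²
  = (1.960 + 1.036)² · (1942² + 1955² = 7593389) / 816²
  = 8.9760 · 7593389 / 665856
  = 102.36
Adjust for 71% response: 102.36 / 0.71 = 144.17.
Round up → n = 145 per group.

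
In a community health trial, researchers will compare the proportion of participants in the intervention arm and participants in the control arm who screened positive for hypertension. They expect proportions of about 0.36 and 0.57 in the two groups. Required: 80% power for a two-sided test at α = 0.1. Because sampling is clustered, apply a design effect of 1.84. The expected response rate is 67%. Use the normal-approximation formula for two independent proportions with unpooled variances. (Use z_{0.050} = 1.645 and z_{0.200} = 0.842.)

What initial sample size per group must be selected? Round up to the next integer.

n = 184 per group

n = (z_{α/2} + z_β)² · [p₁(1−p₁) + p₂(1−p₂)] / (p₁ − p₂)²
  = (1.645 + 0.842)² · (0.36·0.64 + 0.57·0.43) / (-0.21)²
  = (2.487)² · (0.2304 + 0.2451) / 0.0441
  = 6.1852 · 0.4755 / 0.0441
  = 66.69
Design effect: 1.84 × 66.69 = 122.71.
Adjust for 67% response: 122.71 / 0.67 = 183.15.
Round up → n = 184 per group.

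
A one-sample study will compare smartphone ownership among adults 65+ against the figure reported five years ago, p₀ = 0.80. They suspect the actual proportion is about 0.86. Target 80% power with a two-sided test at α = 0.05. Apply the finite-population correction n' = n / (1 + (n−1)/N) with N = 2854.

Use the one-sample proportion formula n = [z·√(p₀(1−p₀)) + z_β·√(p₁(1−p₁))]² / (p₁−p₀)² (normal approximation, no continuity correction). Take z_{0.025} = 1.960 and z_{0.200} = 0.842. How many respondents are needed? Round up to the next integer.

n = 290

n = [z_{α/2}·√(p₀q₀) + z_β·√(p₁q₁)]² / (p₁ − p₀)²
  = [1.960·√(0.80·0.20) + 0.842·√(0.86·0.14)]² / (0.06)²
  = [1.960·0.4000 + 0.842·0.3470]² / 0.0036
  = [1.0762]² / 0.0036
  = 321.70
Finite-population correction (N = 2854): 321.70 / (1 + (321.70 − 1)/2854) = 289.20.
Round up → n = 290.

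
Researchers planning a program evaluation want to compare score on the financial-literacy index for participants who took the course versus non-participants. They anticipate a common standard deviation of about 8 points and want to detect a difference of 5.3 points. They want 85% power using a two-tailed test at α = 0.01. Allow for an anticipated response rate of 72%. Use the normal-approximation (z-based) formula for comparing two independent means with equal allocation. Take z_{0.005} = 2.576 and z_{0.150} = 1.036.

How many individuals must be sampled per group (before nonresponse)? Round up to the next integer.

n = (z_{α/2} + z_β)² · (σ₁² + σ₂²) / δ²
  = (2.576 + 1.036)² · (2·8² = 128) / 5.3²
  = 13.0465 · 128 / 28.09
  = 59.45
Adjust for 72% response: 59.45 / 0.72 = 82.57.
Round up → n = 83 per group.

n = 83 per group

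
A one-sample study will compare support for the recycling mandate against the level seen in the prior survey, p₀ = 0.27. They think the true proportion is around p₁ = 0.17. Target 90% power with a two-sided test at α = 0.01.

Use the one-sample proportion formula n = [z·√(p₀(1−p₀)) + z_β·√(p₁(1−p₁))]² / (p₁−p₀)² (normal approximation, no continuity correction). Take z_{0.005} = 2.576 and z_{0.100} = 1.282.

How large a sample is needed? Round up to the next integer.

n = 265

n = [z_{α/2}·√(p₀q₀) + z_β·√(p₁q₁)]² / (p₁ − p₀)²
  = [2.576·√(0.27·0.73) + 1.282·√(0.17·0.83)]² / (-0.10)²
  = [2.576·0.4440 + 1.282·0.3756]² / 0.0100
  = [1.6252]² / 0.0100
  = 264.13
Round up → n = 265.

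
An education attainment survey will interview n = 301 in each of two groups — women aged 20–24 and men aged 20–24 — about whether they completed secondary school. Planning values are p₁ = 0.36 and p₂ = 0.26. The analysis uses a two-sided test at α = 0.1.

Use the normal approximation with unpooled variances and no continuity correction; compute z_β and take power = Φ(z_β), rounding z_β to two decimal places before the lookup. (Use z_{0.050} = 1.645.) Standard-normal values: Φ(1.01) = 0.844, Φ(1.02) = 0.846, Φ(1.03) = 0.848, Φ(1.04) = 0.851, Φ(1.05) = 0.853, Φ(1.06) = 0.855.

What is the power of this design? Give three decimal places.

Power ≈ 0.846

z_β = |p₁−p₂|·√(n/[p₁q₁+p₂q₂]) − z_{α/2}
    = 0.10 · √(301/0.4228) − 1.645
    = 0.10 · 26.6818 − 1.645
    = 2.6682 − 1.645 = 1.0232 → 1.02
Power = Φ(1.02) = 0.846.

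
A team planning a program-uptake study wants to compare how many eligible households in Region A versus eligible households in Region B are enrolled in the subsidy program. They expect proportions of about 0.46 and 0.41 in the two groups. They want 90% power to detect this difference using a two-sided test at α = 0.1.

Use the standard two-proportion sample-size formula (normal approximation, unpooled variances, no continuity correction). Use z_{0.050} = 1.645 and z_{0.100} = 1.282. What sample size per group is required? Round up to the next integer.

n = 1681 per group

n = (z_{α/2} + z_β)² · [p₁(1−p₁) + p₂(1−p₂)] / (p₁ − p₂)²
  = (1.645 + 1.282)² · (0.46·0.54 + 0.41·0.59) / (0.05)²
  = (2.927)² · (0.2484 + 0.2419) / 0.0025
  = 8.5673 · 0.4903 / 0.0025
  = 1680.22
Round up → n = 1681 per group.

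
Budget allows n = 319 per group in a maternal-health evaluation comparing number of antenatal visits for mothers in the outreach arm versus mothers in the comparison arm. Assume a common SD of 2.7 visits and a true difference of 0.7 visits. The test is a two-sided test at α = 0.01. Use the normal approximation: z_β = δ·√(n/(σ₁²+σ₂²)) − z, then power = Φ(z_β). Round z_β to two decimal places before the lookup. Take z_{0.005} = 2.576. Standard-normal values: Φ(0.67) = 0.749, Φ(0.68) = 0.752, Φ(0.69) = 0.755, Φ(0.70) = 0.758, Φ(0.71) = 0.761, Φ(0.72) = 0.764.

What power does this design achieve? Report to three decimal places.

z_β = δ·√(n/(σ₁²+σ₂²)) − z_{α/2}
    = 0.7 · √(319/14.58) − 2.576
    = 0.7 · 4.67753 − 2.576
    = 3.2743 − 2.576 = 0.6983 → 0.70
Power = Φ(0.70) = 0.758.

Power ≈ 0.758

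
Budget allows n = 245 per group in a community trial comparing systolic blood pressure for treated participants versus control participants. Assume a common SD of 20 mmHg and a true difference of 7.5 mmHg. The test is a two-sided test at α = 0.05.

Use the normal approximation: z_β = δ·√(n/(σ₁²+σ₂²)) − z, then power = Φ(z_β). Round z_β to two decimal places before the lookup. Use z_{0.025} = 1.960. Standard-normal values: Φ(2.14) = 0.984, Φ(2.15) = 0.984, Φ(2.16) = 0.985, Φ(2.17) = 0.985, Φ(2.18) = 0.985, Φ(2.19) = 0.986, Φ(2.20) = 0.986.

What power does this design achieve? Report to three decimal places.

Power ≈ 0.986

z_β = δ·√(n/(σ₁²+σ₂²)) − z_{α/2}
    = 7.5 · √(245/800) − 1.960
    = 7.5 · 0.55340 − 1.960
    = 4.1505 − 1.960 = 2.1905 → 2.19
Power = Φ(2.19) = 0.986.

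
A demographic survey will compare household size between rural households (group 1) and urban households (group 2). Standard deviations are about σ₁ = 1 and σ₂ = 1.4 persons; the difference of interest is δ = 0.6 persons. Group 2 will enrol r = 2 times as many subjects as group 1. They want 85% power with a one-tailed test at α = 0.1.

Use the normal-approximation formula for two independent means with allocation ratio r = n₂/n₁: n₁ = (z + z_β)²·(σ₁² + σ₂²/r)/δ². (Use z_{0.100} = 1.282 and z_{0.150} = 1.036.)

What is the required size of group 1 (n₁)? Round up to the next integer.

n₁ = (z_α + z_β)² · (σ₁² + σ₂²/r) / δ²
   = (1.282 + 1.036)² · (1² + 1.4²/2) / 0.6²
   = 5.3731 · (1 + 0.98) / 0.36
   = 5.3731 · 1.98 / 0.36
   = 29.55
Round up → n₁ = 30; n₂ = r·n₁ = 2 × 30 = 60.

n₁ = 30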